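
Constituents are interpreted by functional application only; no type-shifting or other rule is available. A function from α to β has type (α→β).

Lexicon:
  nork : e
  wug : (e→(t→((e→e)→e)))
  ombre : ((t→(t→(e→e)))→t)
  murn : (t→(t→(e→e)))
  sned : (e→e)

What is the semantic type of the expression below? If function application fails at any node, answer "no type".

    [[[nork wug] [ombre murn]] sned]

[nork wug]: (e→(t→((e→e)→e))) applied to e yields (t→((e→e)→e)).
[ombre murn]: ((t→(t→(e→e)))→t) applied to (t→(t→(e→e))) yields t.
[[nork wug] [ombre murn]]: (t→((e→e)→e)) applied to t yields ((e→e)→e).
[[[nork wug] [ombre murn]] sned]: ((e→e)→e) applied to (e→e) yields e.

e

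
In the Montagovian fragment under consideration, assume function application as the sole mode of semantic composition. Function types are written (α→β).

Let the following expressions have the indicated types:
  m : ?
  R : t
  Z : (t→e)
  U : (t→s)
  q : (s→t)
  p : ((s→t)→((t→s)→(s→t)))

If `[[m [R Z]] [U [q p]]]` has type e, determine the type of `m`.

[[m [R Z]] [U [q p]]] is required to be e. [U [q p]] : (s→t) cannot yield e as functor, so [m [R Z]] : ((s→t)→e).
[m [R Z]] is required to be ((s→t)→e). [R Z] : e cannot yield ((s→t)→e) as functor, so m : (e→((s→t)→e)).

(e→((s→t)→e))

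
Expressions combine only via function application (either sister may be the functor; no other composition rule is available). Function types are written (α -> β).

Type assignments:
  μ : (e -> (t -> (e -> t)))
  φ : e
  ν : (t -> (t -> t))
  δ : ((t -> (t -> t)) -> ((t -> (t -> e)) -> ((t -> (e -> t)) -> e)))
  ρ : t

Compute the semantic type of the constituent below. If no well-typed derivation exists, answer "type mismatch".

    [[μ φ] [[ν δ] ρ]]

type mismatch

[μ φ] — μ of type (e -> (t -> (e -> t))) combines with φ of type e: type (t -> (e -> t)).
[ν δ] — δ of type ((t -> (t -> t)) -> ((t -> (t -> e)) -> ((t -> (e -> t)) -> e))) combines with ν of type (t -> (t -> t)): type ((t -> (t -> e)) -> ((t -> (e -> t)) -> e)).
At [[ν δ] ρ]: neither ((t -> (t -> e)) -> ((t -> (e -> t)) -> e)) nor t can take the other as argument; the node is ill-typed.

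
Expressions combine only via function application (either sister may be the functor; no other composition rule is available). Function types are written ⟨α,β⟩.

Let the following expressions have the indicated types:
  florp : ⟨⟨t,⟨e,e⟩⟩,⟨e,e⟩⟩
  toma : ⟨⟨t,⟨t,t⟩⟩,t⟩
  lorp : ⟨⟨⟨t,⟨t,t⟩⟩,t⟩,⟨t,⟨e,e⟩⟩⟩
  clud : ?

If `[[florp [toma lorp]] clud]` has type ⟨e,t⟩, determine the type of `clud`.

⟨⟨e,e⟩,⟨e,t⟩⟩

For [[florp [toma lorp]] clud] to have type ⟨e,t⟩ with [florp [toma lorp]] of type ⟨e,e⟩, clud must be the function: clud : ⟨⟨e,e⟩,⟨e,t⟩⟩.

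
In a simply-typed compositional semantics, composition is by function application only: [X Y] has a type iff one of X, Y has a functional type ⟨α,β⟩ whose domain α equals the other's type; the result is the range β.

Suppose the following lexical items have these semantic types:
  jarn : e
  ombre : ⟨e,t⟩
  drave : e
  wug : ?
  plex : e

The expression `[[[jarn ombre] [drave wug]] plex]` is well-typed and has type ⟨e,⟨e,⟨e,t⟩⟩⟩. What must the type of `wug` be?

[[[jarn ombre] [drave wug]] plex] is required to be ⟨e,⟨e,⟨e,t⟩⟩⟩. plex : e cannot yield ⟨e,⟨e,⟨e,t⟩⟩⟩ as functor, so [[jarn ombre] [drave wug]] : ⟨e,⟨e,⟨e,⟨e,t⟩⟩⟩⟩.
[[jarn ombre] [drave wug]] is required to be ⟨e,⟨e,⟨e,⟨e,t⟩⟩⟩⟩. [jarn ombre] : t cannot yield ⟨e,⟨e,⟨e,⟨e,t⟩⟩⟩⟩ as functor, so [drave wug] : ⟨t,⟨e,⟨e,⟨e,⟨e,t⟩⟩⟩⟩⟩.
[drave wug] is required to be ⟨t,⟨e,⟨e,⟨e,⟨e,t⟩⟩⟩⟩⟩. drave : e cannot yield ⟨t,⟨e,⟨e,⟨e,⟨e,t⟩⟩⟩⟩⟩ as functor, so wug : ⟨e,⟨t,⟨e,⟨e,⟨e,⟨e,t⟩⟩⟩⟩⟩⟩.

⟨e,⟨t,⟨e,⟨e,⟨e,⟨e,t⟩⟩⟩⟩⟩⟩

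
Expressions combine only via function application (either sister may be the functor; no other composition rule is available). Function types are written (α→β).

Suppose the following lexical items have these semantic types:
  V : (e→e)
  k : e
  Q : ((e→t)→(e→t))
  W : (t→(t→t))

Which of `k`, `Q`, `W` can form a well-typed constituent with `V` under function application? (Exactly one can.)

k — combines: V : (e→e) takes k : e as argument, giving e.
Q : ((e→t)→(e→t)) — neither side's domain matches the other.
W : (t→(t→t)) — neither side's domain matches the other.

k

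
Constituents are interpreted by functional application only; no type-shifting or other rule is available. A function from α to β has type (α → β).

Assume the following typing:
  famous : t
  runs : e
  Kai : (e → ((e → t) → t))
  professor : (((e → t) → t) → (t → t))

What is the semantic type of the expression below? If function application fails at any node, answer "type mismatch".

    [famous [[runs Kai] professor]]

[runs Kai]: functor Kai : (e → ((e → t) → t)), argument runs : e; result ((e → t) → t).
[[runs Kai] professor]: functor professor : (((e → t) → t) → (t → t)), argument [runs Kai] : ((e → t) → t); result (t → t).
[famous [[runs Kai] professor]]: functor [[runs Kai] professor] : (t → t), argument famous : t; result t.

t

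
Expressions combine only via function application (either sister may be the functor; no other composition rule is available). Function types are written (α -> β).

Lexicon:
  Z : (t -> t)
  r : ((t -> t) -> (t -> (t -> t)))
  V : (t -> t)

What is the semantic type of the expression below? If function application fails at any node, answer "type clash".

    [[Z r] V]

[Z r]: ((t -> t) -> (t -> (t -> t))) applied to (t -> t) yields (t -> (t -> t)).
[[Z r] V]: (t -> (t -> t)) and (t -> t) cannot combine by function application — type clash.

type clash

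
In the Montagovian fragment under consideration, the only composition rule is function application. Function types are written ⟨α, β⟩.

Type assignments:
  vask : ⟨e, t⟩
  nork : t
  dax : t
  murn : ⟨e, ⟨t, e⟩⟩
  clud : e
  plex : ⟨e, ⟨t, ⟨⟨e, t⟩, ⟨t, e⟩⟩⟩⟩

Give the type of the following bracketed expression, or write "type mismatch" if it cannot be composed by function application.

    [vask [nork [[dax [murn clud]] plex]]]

⟨t, e⟩

[murn clud]: murn is ⟨e, ⟨t, e⟩⟩, clud is e; result ⟨t, e⟩.
[dax [murn clud]]: [murn clud] is ⟨t, e⟩, dax is t; result e.
[[dax [murn clud]] plex]: plex is ⟨e, ⟨t, ⟨⟨e, t⟩, ⟨t, e⟩⟩⟩⟩, [dax [murn clud]] is e; result ⟨t, ⟨⟨e, t⟩, ⟨t, e⟩⟩⟩.
[nork [[dax [murn clud]] plex]]: [[dax [murn clud]] plex] is ⟨t, ⟨⟨e, t⟩, ⟨t, e⟩⟩⟩, nork is t; result ⟨⟨e, t⟩, ⟨t, e⟩⟩.
[vask [nork [[dax [murn clud]] plex]]]: [nork [[dax [murn clud]] plex]] is ⟨⟨e, t⟩, ⟨t, e⟩⟩, vask is ⟨e, t⟩; result ⟨t, e⟩.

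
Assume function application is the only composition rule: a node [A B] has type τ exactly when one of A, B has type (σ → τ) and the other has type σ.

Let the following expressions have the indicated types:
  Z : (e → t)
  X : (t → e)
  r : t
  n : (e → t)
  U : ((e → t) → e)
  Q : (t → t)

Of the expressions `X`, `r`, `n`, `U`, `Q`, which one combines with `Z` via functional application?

U

X : (t → e) — no; Z wants e, and X wants t.
r : t — no; Z wants e, and r wants nothing (atomic).
n : (e → t) — no; Z wants e, and n wants e.
U — combines: U : ((e → t) → e) takes Z : (e → t) as argument, giving e.
Q : (t → t) — no; Z wants e, and Q wants t.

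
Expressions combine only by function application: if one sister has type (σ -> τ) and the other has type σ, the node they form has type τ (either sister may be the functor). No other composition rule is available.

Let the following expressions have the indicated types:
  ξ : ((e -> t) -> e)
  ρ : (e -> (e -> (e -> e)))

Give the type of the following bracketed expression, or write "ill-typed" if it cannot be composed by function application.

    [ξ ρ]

[ξ ρ]: ((e -> t) -> e) and (e -> (e -> (e -> e))) cannot combine by function application — type clash.

ill-typed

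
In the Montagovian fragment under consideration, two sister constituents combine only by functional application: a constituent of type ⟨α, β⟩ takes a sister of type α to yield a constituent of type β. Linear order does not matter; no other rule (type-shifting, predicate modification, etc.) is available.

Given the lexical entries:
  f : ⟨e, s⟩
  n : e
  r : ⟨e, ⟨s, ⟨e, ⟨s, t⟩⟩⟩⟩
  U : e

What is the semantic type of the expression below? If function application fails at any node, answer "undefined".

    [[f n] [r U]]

⟨e, ⟨s, t⟩⟩

[f n] — f of type ⟨e, s⟩ combines with n of type e: type s.
[r U] — r of type ⟨e, ⟨s, ⟨e, ⟨s, t⟩⟩⟩⟩ combines with U of type e: type ⟨s, ⟨e, ⟨s, t⟩⟩⟩.
[[f n] [r U]] — [r U] of type ⟨s, ⟨e, ⟨s, t⟩⟩⟩ combines with [f n] of type s: type ⟨e, ⟨s, t⟩⟩.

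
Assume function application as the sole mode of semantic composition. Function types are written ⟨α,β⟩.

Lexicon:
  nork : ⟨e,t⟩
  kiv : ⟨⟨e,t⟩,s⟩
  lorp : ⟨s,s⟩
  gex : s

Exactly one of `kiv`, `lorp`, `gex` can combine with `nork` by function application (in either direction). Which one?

kiv

kiv — combines: kiv : ⟨⟨e,t⟩,s⟩ takes nork : ⟨e,t⟩ as argument, giving s.
lorp : ⟨s,s⟩ — does not combine with nork.
gex : s — does not combine with nork.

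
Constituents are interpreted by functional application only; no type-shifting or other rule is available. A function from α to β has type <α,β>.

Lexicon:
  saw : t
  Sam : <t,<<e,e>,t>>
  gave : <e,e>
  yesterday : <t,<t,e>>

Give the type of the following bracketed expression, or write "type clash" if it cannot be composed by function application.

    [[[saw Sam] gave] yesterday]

[saw Sam] — Sam of type <t,<<e,e>,t>> combines with saw of type t: type <<e,e>,t>.
[[saw Sam] gave] — [saw Sam] of type <<e,e>,t> combines with gave of type <e,e>: type t.
[[[saw Sam] gave] yesterday] — yesterday of type <t,<t,e>> combines with [[saw Sam] gave] of type t: type <t,e>.

<t,e>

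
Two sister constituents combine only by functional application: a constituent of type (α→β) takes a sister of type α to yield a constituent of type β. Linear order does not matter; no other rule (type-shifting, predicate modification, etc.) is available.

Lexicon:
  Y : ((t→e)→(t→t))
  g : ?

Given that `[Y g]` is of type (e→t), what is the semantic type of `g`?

For [Y g] to have type (e→t) with Y of type ((t→e)→(t→t)), g must be the function: g : (((t→e)→(t→t))→(e→t)).

(((t→e)→(t→t))→(e→t))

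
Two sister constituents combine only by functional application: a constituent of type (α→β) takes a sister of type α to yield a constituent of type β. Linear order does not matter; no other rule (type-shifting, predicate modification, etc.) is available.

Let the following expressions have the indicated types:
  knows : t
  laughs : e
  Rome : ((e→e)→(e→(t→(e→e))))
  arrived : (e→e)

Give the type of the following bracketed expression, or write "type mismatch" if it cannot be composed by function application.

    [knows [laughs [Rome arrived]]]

(e→e)

At [Rome arrived], Rome : ((e→e)→(e→(t→(e→e)))) takes arrived : (e→e), giving (e→(t→(e→e))).
At [laughs [Rome arrived]], [Rome arrived] : (e→(t→(e→e))) takes laughs : e, giving (t→(e→e)).
At [knows [laughs [Rome arrived]]], [laughs [Rome arrived]] : (t→(e→e)) takes knows : t, giving (e→e).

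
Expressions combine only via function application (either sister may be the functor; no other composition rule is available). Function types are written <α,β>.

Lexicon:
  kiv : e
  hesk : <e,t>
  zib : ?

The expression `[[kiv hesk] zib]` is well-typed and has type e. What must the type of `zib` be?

<t,e>

[[kiv hesk] zib] is required to be e. [kiv hesk] : t cannot yield e as functor, so zib : <t,e>.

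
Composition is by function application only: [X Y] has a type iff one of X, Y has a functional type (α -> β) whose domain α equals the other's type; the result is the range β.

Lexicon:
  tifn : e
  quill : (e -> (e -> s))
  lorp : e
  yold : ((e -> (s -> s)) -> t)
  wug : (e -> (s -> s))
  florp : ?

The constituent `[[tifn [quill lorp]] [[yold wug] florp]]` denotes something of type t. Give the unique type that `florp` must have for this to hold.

(t -> (s -> t))

For [[tifn [quill lorp]] [[yold wug] florp]] to have type t with [tifn [quill lorp]] of type s, [[yold wug] florp] must be the function: [[yold wug] florp] : (s -> t).
For [[yold wug] florp] to have type (s -> t) with [yold wug] of type t, florp must be the function: florp : (t -> (s -> t)).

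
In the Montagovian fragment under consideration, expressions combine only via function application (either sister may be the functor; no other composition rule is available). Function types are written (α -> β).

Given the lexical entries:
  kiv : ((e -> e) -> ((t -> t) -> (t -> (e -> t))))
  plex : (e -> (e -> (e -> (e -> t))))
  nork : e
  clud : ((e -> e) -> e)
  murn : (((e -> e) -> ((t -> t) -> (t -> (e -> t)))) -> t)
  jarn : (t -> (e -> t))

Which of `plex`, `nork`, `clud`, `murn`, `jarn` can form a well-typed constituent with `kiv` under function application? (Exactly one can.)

murn

plex : (e -> (e -> (e -> (e -> t)))) — kiv needs (e -> e); plex needs e; neither fits.
nork : e — kiv needs (e -> e); nork needs nothing (atomic); neither fits.
clud : ((e -> e) -> e) — kiv needs (e -> e); clud needs (e -> e); neither fits.
murn — combines: murn : (((e -> e) -> ((t -> t) -> (t -> (e -> t)))) -> t) takes kiv : ((e -> e) -> ((t -> t) -> (t -> (e -> t)))) as argument, giving t.
jarn : (t -> (e -> t)) — kiv needs (e -> e); jarn needs t; neither fits.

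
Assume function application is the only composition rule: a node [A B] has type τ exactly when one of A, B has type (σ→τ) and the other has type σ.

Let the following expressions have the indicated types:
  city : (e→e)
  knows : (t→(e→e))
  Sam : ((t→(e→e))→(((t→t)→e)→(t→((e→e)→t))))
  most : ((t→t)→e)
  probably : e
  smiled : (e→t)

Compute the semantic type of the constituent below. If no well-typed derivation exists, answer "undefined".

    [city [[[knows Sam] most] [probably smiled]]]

t

[knows Sam] — Sam of type ((t→(e→e))→(((t→t)→e)→(t→((e→e)→t)))) combines with knows of type (t→(e→e)): type (((t→t)→e)→(t→((e→e)→t))).
[[knows Sam] most] — [knows Sam] of type (((t→t)→e)→(t→((e→e)→t))) combines with most of type ((t→t)→e): type (t→((e→e)→t)).
[probably smiled] — smiled of type (e→t) combines with probably of type e: type t.
[[[knows Sam] most] [probably smiled]] — [[knows Sam] most] of type (t→((e→e)→t)) combines with [probably smiled] of type t: type ((e→e)→t).
[city [[[knows Sam] most] [probably smiled]]] — [[[knows Sam] most] [probably smiled]] of type ((e→e)→t) combines with city of type (e→e): type t.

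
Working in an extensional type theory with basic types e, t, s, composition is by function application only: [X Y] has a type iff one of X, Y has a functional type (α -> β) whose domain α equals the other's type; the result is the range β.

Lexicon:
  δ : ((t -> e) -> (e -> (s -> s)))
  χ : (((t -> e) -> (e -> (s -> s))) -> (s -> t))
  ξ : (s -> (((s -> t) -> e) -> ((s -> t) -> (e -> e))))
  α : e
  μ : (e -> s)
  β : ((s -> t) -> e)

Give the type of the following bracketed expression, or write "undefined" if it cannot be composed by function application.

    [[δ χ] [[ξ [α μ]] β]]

At [δ χ], χ : (((t -> e) -> (e -> (s -> s))) -> (s -> t)) takes δ : ((t -> e) -> (e -> (s -> s))), giving (s -> t).
At [α μ], μ : (e -> s) takes α : e, giving s.
At [ξ [α μ]], ξ : (s -> (((s -> t) -> e) -> ((s -> t) -> (e -> e)))) takes [α μ] : s, giving (((s -> t) -> e) -> ((s -> t) -> (e -> e))).
At [[ξ [α μ]] β], [ξ [α μ]] : (((s -> t) -> e) -> ((s -> t) -> (e -> e))) takes β : ((s -> t) -> e), giving ((s -> t) -> (e -> e)).
At [[δ χ] [[ξ [α μ]] β]], [[ξ [α μ]] β] : ((s -> t) -> (e -> e)) takes [δ χ] : (s -> t), giving (e -> e).

(e -> e)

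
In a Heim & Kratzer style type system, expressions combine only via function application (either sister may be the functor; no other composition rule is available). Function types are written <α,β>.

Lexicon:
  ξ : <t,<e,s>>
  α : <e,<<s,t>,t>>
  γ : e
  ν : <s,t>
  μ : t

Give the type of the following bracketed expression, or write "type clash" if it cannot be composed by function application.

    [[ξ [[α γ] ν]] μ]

[α γ]: functor α : <e,<<s,t>,t>>, argument γ : e; result <<s,t>,t>.
[[α γ] ν]: functor [α γ] : <<s,t>,t>, argument ν : <s,t>; result t.
[ξ [[α γ] ν]]: functor ξ : <t,<e,s>>, argument [[α γ] ν] : t; result <e,s>.
[[ξ [[α γ] ν]] μ]: <e,s> and t cannot combine by function application — type clash.

type clash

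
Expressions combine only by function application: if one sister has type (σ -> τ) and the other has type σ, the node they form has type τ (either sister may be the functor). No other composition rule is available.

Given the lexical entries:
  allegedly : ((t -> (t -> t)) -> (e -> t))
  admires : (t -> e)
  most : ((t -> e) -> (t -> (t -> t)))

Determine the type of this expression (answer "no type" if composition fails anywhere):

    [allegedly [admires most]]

(e -> t)

[admires most]: most is ((t -> e) -> (t -> (t -> t))), admires is (t -> e); result (t -> (t -> t)).
[allegedly [admires most]]: allegedly is ((t -> (t -> t)) -> (e -> t)), [admires most] is (t -> (t -> t)); result (e -> t).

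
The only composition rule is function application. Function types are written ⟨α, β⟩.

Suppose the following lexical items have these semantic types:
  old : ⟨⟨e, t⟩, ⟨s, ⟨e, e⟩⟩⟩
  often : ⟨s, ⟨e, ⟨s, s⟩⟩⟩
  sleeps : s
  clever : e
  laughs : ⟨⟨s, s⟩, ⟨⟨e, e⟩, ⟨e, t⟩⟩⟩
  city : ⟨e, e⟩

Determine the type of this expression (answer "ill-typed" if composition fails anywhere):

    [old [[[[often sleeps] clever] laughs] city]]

⟨s, ⟨e, e⟩⟩

[often sleeps]: functor often : ⟨s, ⟨e, ⟨s, s⟩⟩⟩, argument sleeps : s; result ⟨e, ⟨s, s⟩⟩.
[[often sleeps] clever]: functor [often sleeps] : ⟨e, ⟨s, s⟩⟩, argument clever : e; result ⟨s, s⟩.
[[[often sleeps] clever] laughs]: functor laughs : ⟨⟨s, s⟩, ⟨⟨e, e⟩, ⟨e, t⟩⟩⟩, argument [[often sleeps] clever] : ⟨s, s⟩; result ⟨⟨e, e⟩, ⟨e, t⟩⟩.
[[[[often sleeps] clever] laughs] city]: functor [[[often sleeps] clever] laughs] : ⟨⟨e, e⟩, ⟨e, t⟩⟩, argument city : ⟨e, e⟩; result ⟨e, t⟩.
[old [[[[often sleeps] clever] laughs] city]]: functor old : ⟨⟨e, t⟩, ⟨s, ⟨e, e⟩⟩⟩, argument [[[[often sleeps] clever] laughs] city] : ⟨e, t⟩; result ⟨s, ⟨e, e⟩⟩.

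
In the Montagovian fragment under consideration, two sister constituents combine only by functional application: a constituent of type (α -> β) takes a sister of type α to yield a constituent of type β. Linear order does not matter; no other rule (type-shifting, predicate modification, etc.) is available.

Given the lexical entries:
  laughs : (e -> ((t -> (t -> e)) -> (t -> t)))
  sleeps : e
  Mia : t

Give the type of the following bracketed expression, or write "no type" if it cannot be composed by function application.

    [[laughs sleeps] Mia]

[laughs sleeps]: functor laughs : (e -> ((t -> (t -> e)) -> (t -> t))), argument sleeps : e; result ((t -> (t -> e)) -> (t -> t)).
At [[laughs sleeps] Mia]: neither ((t -> (t -> e)) -> (t -> t)) nor t can take the other as argument; the node is ill-typed.

no type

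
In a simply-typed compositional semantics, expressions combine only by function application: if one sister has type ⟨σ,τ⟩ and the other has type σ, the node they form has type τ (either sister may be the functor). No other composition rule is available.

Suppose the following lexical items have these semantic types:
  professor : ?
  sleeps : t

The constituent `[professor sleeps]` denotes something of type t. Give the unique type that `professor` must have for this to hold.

At [professor sleeps] (required: t): sleeps is t, which is not a function with range t; hence professor is the functor — type ⟨t,t⟩.

⟨t,t⟩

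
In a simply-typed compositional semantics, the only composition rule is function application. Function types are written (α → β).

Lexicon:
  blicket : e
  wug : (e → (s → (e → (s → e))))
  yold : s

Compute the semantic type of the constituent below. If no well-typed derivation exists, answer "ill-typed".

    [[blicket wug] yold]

(e → (s → e))

[blicket wug]: functor wug : (e → (s → (e → (s → e)))), argument blicket : e; result (s → (e → (s → e))).
[[blicket wug] yold]: functor [blicket wug] : (s → (e → (s → e))), argument yold : s; result (e → (s → e)).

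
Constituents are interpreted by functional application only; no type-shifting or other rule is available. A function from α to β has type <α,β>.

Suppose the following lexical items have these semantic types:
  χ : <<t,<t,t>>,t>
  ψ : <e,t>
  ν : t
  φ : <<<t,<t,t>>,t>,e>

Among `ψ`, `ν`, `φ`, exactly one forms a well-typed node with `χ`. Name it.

φ

ψ : <e,t> — χ needs <t,<t,t>>; ψ needs e; neither fits.
ν : t — χ needs <t,<t,t>>; ν needs nothing (atomic); neither fits.
φ — combines: φ : <<<t,<t,t>>,t>,e> takes χ : <<t,<t,t>>,t> as argument, giving e.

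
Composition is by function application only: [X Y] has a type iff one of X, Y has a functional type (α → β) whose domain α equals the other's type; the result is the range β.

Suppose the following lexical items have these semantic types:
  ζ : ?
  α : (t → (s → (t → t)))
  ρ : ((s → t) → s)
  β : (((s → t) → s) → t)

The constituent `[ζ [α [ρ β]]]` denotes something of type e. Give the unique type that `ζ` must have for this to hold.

At [ζ [α [ρ β]]] (required: e): [α [ρ β]] is (s → (t → t)), which is not a function with range e; hence ζ is the functor — type ((s → (t → t)) → e).

((s → (t → t)) → e)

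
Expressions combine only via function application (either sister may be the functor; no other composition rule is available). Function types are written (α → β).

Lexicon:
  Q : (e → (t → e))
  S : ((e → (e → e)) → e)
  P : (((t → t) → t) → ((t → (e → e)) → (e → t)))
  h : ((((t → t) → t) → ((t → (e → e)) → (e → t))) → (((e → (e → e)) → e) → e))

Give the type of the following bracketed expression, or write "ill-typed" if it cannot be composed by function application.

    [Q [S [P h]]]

(t → e)

At [P h], h : ((((t → t) → t) → ((t → (e → e)) → (e → t))) → (((e → (e → e)) → e) → e)) takes P : (((t → t) → t) → ((t → (e → e)) → (e → t))), giving (((e → (e → e)) → e) → e).
At [S [P h]], [P h] : (((e → (e → e)) → e) → e) takes S : ((e → (e → e)) → e), giving e.
At [Q [S [P h]]], Q : (e → (t → e)) takes [S [P h]] : e, giving (t → e).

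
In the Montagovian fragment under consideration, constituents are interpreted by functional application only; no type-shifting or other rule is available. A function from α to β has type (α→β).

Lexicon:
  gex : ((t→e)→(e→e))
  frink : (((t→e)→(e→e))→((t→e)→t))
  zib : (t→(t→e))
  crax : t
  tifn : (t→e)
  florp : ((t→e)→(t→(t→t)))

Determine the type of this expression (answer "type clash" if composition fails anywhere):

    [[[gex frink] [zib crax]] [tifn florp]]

(t→t)

[gex frink]: (((t→e)→(e→e))→((t→e)→t)) applied to ((t→e)→(e→e)) yields ((t→e)→t).
[zib crax]: (t→(t→e)) applied to t yields (t→e).
[[gex frink] [zib crax]]: ((t→e)→t) applied to (t→e) yields t.
[tifn florp]: ((t→e)→(t→(t→t))) applied to (t→e) yields (t→(t→t)).
[[[gex frink] [zib crax]] [tifn florp]]: (t→(t→t)) applied to t yields (t→t).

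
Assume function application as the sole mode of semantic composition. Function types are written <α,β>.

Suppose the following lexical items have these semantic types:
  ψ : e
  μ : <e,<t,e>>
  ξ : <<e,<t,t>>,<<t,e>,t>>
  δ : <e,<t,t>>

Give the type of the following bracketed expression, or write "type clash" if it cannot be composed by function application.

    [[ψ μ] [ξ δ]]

t

[ψ μ]: <e,<t,e>> applied to e yields <t,e>.
[ξ δ]: <<e,<t,t>>,<<t,e>,t>> applied to <e,<t,t>> yields <<t,e>,t>.
[[ψ μ] [ξ δ]]: <<t,e>,t> applied to <t,e> yields t.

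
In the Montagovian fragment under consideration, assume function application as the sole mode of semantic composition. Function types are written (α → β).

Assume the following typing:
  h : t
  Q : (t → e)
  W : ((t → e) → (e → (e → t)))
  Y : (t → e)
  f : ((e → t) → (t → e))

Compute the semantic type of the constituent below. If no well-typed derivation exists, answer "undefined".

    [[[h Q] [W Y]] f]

(t → e)

At [h Q], Q : (t → e) takes h : t, giving e.
At [W Y], W : ((t → e) → (e → (e → t))) takes Y : (t → e), giving (e → (e → t)).
At [[h Q] [W Y]], [W Y] : (e → (e → t)) takes [h Q] : e, giving (e → t).
At [[[h Q] [W Y]] f], f : ((e → t) → (t → e)) takes [[h Q] [W Y]] : (e → t), giving (t → e).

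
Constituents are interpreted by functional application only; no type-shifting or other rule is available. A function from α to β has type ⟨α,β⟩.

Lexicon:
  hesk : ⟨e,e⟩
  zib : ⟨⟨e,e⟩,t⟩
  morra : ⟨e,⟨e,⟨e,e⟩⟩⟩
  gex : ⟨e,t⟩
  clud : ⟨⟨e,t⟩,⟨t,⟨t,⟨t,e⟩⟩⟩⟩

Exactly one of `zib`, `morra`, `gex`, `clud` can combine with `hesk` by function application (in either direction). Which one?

zib — combines: zib : ⟨⟨e,e⟩,t⟩ takes hesk : ⟨e,e⟩ as argument, giving t.
morra : ⟨e,⟨e,⟨e,e⟩⟩⟩ — no; hesk wants e, and morra wants e.
gex : ⟨e,t⟩ — no; hesk wants e, and gex wants e.
clud : ⟨⟨e,t⟩,⟨t,⟨t,⟨t,e⟩⟩⟩⟩ — no; hesk wants e, and clud wants ⟨e,t⟩.

zib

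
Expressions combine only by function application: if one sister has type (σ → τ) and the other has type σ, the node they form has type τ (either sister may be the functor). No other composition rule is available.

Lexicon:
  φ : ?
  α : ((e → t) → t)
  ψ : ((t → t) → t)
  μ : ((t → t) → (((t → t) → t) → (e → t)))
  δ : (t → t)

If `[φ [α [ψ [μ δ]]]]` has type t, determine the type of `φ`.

(t → t)

At [φ [α [ψ [μ δ]]]] (required: t): [α [ψ [μ δ]]] is t, which is not a function with range t; hence φ is the functor — type (t → t).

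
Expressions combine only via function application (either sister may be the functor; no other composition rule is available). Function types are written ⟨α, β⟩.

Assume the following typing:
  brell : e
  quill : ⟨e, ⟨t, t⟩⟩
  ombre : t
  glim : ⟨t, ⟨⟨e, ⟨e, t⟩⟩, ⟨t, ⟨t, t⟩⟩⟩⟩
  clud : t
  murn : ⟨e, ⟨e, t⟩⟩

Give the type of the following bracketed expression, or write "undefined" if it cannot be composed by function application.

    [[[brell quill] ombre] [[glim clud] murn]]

⟨t, t⟩

[brell quill] — quill of type ⟨e, ⟨t, t⟩⟩ combines with brell of type e: type ⟨t, t⟩.
[[brell quill] ombre] — [brell quill] of type ⟨t, t⟩ combines with ombre of type t: type t.
[glim clud] — glim of type ⟨t, ⟨⟨e, ⟨e, t⟩⟩, ⟨t, ⟨t, t⟩⟩⟩⟩ combines with clud of type t: type ⟨⟨e, ⟨e, t⟩⟩, ⟨t, ⟨t, t⟩⟩⟩.
[[glim clud] murn] — [glim clud] of type ⟨⟨e, ⟨e, t⟩⟩, ⟨t, ⟨t, t⟩⟩⟩ combines with murn of type ⟨e, ⟨e, t⟩⟩: type ⟨t, ⟨t, t⟩⟩.
[[[brell quill] ombre] [[glim clud] murn]] — [[glim clud] murn] of type ⟨t, ⟨t, t⟩⟩ combines with [[brell quill] ombre] of type t: type ⟨t, t⟩.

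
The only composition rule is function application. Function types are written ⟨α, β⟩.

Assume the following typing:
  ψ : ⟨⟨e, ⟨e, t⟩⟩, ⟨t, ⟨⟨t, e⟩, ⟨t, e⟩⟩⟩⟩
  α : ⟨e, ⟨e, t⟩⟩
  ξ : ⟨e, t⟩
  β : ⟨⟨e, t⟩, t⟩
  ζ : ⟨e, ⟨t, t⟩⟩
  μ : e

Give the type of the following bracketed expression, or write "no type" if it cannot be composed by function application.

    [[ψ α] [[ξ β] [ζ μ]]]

[ψ α]: functor ψ : ⟨⟨e, ⟨e, t⟩⟩, ⟨t, ⟨⟨t, e⟩, ⟨t, e⟩⟩⟩⟩, argument α : ⟨e, ⟨e, t⟩⟩; result ⟨t, ⟨⟨t, e⟩, ⟨t, e⟩⟩⟩.
[ξ β]: functor β : ⟨⟨e, t⟩, t⟩, argument ξ : ⟨e, t⟩; result t.
[ζ μ]: functor ζ : ⟨e, ⟨t, t⟩⟩, argument μ : e; result ⟨t, t⟩.
[[ξ β] [ζ μ]]: functor [ζ μ] : ⟨t, t⟩, argument [ξ β] : t; result t.
[[ψ α] [[ξ β] [ζ μ]]]: functor [ψ α] : ⟨t, ⟨⟨t, e⟩, ⟨t, e⟩⟩⟩, argument [[ξ β] [ζ μ]] : t; result ⟨⟨t, e⟩, ⟨t, e⟩⟩.

⟨⟨t, e⟩, ⟨t, e⟩⟩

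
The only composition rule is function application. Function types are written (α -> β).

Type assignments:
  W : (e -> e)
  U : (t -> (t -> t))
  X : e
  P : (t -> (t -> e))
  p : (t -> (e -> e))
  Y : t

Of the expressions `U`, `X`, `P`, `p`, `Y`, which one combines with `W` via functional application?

U : (t -> (t -> t)) — W needs e; U needs t; neither fits.
X — combines: W : (e -> e) takes X : e as argument, giving e.
P : (t -> (t -> e)) — W needs e; P needs t; neither fits.
p : (t -> (e -> e)) — W needs e; p needs t; neither fits.
Y : t — W needs e; Y needs nothing (atomic); neither fits.

X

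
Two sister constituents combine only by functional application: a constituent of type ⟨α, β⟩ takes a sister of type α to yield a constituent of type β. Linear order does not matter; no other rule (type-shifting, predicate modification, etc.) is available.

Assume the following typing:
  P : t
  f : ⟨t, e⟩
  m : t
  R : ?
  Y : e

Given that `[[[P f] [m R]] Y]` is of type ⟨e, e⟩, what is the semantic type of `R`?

[[[P f] [m R]] Y] must have type ⟨e, e⟩. The sister Y has type e; that is not a function onto ⟨e, e⟩, so [[P f] [m R]] must be the functor, of type ⟨e, ⟨e, e⟩⟩.
[[P f] [m R]] must have type ⟨e, ⟨e, e⟩⟩. The sister [P f] has type e; that is not a function onto ⟨e, ⟨e, e⟩⟩, so [m R] must be the functor, of type ⟨e, ⟨e, ⟨e, e⟩⟩⟩.
[m R] must have type ⟨e, ⟨e, ⟨e, e⟩⟩⟩. The sister m has type t; that is not a function onto ⟨e, ⟨e, ⟨e, e⟩⟩⟩, so R must be the functor, of type ⟨t, ⟨e, ⟨e, ⟨e, e⟩⟩⟩⟩.

⟨t, ⟨e, ⟨e, ⟨e, e⟩⟩⟩⟩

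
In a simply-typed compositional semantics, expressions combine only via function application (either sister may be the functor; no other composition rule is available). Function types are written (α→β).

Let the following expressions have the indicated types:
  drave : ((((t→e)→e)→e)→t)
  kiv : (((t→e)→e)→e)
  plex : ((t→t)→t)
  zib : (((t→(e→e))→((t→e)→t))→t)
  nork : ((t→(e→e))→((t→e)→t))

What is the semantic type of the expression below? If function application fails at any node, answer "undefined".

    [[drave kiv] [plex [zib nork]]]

undefined

[drave kiv]: drave is ((((t→e)→e)→e)→t), kiv is (((t→e)→e)→e); result t.
[zib nork]: zib is (((t→(e→e))→((t→e)→t))→t), nork is ((t→(e→e))→((t→e)→t)); result t.
[plex [zib nork]]: ((t→t)→t) and t cannot combine by function application — type clash.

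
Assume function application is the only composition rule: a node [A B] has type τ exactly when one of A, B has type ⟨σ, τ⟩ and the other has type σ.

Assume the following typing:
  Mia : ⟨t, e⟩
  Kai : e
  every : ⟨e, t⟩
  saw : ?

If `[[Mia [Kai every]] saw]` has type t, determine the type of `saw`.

At [[Mia [Kai every]] saw] (required: t): [Mia [Kai every]] is e, which is not a function with range t; hence saw is the functor — type ⟨e, t⟩.

⟨e, t⟩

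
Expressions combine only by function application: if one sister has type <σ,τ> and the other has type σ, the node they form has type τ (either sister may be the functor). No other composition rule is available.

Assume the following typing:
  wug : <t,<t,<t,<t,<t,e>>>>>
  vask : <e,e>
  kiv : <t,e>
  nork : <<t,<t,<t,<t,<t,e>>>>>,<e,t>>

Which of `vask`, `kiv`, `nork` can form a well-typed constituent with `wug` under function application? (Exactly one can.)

vask : <e,e> — does not combine with wug.
kiv : <t,e> — does not combine with wug.
nork — combines: nork : <<t,<t,<t,<t,<t,e>>>>>,<e,t>> takes wug : <t,<t,<t,<t,<t,e>>>>> as argument, giving <e,t>.

nork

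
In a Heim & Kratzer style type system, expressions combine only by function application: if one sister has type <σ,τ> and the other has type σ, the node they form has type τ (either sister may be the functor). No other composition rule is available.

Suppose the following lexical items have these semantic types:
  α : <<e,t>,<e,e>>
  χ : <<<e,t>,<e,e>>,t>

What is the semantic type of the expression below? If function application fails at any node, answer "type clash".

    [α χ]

[α χ]: functor χ : <<<e,t>,<e,e>>,t>, argument α : <<e,t>,<e,e>>; result t.

t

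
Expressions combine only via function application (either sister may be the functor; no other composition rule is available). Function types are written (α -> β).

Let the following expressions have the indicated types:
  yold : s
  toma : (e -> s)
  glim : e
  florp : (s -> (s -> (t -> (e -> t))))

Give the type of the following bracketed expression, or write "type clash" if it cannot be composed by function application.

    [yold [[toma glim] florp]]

[toma glim]: toma is (e -> s), glim is e; result s.
[[toma glim] florp]: florp is (s -> (s -> (t -> (e -> t)))), [toma glim] is s; result (s -> (t -> (e -> t))).
[yold [[toma glim] florp]]: [[toma glim] florp] is (s -> (t -> (e -> t))), yold is s; result (t -> (e -> t)).

(t -> (e -> t))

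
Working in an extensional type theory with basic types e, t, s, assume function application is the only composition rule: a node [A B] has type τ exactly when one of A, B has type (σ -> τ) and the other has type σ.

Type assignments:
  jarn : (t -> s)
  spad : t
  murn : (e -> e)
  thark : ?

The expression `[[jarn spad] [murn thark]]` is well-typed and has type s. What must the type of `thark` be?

((e -> e) -> (s -> s))

[[jarn spad] [murn thark]] is required to be s. [jarn spad] : s cannot yield s as functor, so [murn thark] : (s -> s).
[murn thark] is required to be (s -> s). murn : (e -> e) cannot yield (s -> s) as functor, so thark : ((e -> e) -> (s -> s)).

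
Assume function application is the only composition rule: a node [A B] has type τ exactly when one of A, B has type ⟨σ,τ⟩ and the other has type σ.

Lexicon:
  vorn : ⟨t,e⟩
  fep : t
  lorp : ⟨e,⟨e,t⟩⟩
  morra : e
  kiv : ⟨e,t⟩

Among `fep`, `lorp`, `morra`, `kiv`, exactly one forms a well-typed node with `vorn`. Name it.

fep — combines: vorn : ⟨t,e⟩ takes fep : t as argument, giving e.
lorp : ⟨e,⟨e,t⟩⟩ — neither side's domain matches the other.
morra : e — neither side's domain matches the other.
kiv : ⟨e,t⟩ — neither side's domain matches the other.

fep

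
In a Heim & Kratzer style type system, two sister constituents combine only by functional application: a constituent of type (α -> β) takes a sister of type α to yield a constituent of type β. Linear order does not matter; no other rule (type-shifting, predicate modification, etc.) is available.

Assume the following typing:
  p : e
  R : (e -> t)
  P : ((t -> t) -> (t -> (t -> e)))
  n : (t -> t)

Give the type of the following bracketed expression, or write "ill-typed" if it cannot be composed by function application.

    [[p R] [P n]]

[p R]: (e -> t) applied to e yields t.
[P n]: ((t -> t) -> (t -> (t -> e))) applied to (t -> t) yields (t -> (t -> e)).
[[p R] [P n]]: (t -> (t -> e)) applied to t yields (t -> e).

(t -> e)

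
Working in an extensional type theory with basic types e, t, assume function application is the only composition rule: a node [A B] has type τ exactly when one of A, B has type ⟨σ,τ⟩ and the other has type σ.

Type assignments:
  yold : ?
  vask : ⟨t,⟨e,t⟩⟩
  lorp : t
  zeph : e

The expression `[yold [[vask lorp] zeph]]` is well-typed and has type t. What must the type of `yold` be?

⟨t,t⟩

[yold [[vask lorp] zeph]] must have type t. The sister [[vask lorp] zeph] has type t; that is not a function onto t, so yold must be the functor, of type ⟨t,t⟩.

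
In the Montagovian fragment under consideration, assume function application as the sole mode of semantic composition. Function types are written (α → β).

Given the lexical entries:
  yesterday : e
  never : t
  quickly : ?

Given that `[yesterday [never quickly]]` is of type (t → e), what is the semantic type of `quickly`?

(t → (e → (t → e)))

At [yesterday [never quickly]] (required: (t → e)): yesterday is e, which is not a function with range (t → e); hence [never quickly] is the functor — type (e → (t → e)).
At [never quickly] (required: (e → (t → e))): never is t, which is not a function with range (e → (t → e)); hence quickly is the functor — type (t → (e → (t → e))).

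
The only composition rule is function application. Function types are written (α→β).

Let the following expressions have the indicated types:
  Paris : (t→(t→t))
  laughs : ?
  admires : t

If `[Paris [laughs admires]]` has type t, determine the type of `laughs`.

At [Paris [laughs admires]] (required: t): Paris is (t→(t→t)), which is not a function with range t; hence [laughs admires] is the functor — type ((t→(t→t))→t).
At [laughs admires] (required: ((t→(t→t))→t)): admires is t, which is not a function with range ((t→(t→t))→t); hence laughs is the functor — type (t→((t→(t→t))→t)).

(t→((t→(t→t))→t))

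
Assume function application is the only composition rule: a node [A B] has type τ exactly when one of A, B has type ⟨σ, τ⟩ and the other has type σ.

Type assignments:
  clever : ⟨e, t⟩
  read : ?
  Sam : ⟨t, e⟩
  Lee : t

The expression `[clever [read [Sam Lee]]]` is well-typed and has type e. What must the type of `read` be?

[clever [read [Sam Lee]]] is required to be e. clever : ⟨e, t⟩ cannot yield e as functor, so [read [Sam Lee]] : ⟨⟨e, t⟩, e⟩.
[read [Sam Lee]] is required to be ⟨⟨e, t⟩, e⟩. [Sam Lee] : e cannot yield ⟨⟨e, t⟩, e⟩ as functor, so read : ⟨e, ⟨⟨e, t⟩, e⟩⟩.

⟨e, ⟨⟨e, t⟩, e⟩⟩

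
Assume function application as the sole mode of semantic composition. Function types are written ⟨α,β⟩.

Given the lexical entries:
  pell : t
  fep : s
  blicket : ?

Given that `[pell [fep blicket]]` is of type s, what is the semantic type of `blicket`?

[pell [fep blicket]] is required to be s. pell : t cannot yield s as functor, so [fep blicket] : ⟨t,s⟩.
[fep blicket] is required to be ⟨t,s⟩. fep : s cannot yield ⟨t,s⟩ as functor, so blicket : ⟨s,⟨t,s⟩⟩.

⟨s,⟨t,s⟩⟩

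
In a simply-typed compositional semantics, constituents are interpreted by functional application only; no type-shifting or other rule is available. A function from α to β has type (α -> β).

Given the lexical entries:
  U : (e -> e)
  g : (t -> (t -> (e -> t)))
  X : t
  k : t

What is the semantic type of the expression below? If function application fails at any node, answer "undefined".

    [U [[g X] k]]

[g X] — g of type (t -> (t -> (e -> t))) combines with X of type t: type (t -> (e -> t)).
[[g X] k] — [g X] of type (t -> (e -> t)) combines with k of type t: type (e -> t).
At [U [[g X] k]]: neither (e -> e) nor (e -> t) can take the other as argument; the node is ill-typed.

undefined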